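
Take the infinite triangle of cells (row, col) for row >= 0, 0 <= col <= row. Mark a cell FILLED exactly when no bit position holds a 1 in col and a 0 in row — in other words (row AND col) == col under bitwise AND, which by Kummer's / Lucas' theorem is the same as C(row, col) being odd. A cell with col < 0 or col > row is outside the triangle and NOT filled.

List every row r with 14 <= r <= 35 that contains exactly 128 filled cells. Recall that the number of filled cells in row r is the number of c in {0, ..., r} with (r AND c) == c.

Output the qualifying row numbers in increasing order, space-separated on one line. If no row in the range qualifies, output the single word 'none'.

Answer: none

Derivation:
Row r has 2^popcount(r) filled cells, so we need popcount(r) = log2(128) = 7.
Scan r = 14..35 and keep those with exactly 7 one-bits:
r=14=1110 popcount=3 -> skip
r=15=1111 popcount=4 -> skip
r=16=10000 popcount=1 -> skip
r=17=10001 popcount=2 -> skip
r=18=10010 popcount=2 -> skip
r=19=10011 popcount=3 -> skip
r=20=10100 popcount=2 -> skip
r=21=10101 popcount=3 -> skip
r=22=10110 popcount=3 -> skip
r=23=10111 popcount=4 -> skip
r=24=11000 popcount=2 -> skip
r=25=11001 popcount=3 -> skip
r=26=11010 popcount=3 -> skip
r=27=11011 popcount=4 -> skip
r=28=11100 popcount=3 -> skip
r=29=11101 popcount=4 -> skip
r=30=11110 popcount=4 -> skip
r=31=11111 popcount=5 -> skip
r=32=100000 popcount=1 -> skip
r=33=100001 popcount=2 -> skip
r=34=100010 popcount=2 -> skip
r=35=100011 popcount=3 -> skip
Kept rows: none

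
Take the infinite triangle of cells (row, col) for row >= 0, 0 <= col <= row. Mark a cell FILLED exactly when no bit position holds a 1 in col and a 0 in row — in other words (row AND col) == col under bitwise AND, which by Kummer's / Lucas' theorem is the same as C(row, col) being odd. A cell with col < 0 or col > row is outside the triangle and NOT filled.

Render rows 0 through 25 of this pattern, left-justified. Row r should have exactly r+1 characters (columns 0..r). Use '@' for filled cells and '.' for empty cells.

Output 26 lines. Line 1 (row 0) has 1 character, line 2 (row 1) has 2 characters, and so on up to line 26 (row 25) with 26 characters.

r0=0: @
r1=1: @@
r2=10: @.@
r3=11: @@@@
r4=100: @...@
r5=101: @@..@@
r6=110: @.@.@.@
r7=111: @@@@@@@@
r8=1000: @.......@
r9=1001: @@......@@
r10=1010: @.@.....@.@
r11=1011: @@@@....@@@@
r12=1100: @...@...@...@
r13=1101: @@..@@..@@..@@
r14=1110: @.@.@.@.@.@.@.@
r15=1111: @@@@@@@@@@@@@@@@
r16=10000: @...............@
r17=10001: @@..............@@
r18=10010: @.@.............@.@
r19=10011: @@@@............@@@@
r20=10100: @...@...........@...@
r21=10101: @@..@@..........@@..@@
r22=10110: @.@.@.@.........@.@.@.@
r23=10111: @@@@@@@@........@@@@@@@@
r24=11000: @.......@.......@.......@
r25=11001: @@......@@......@@......@@

Answer: @
@@
@.@
@@@@
@...@
@@..@@
@.@.@.@
@@@@@@@@
@.......@
@@......@@
@.@.....@.@
@@@@....@@@@
@...@...@...@
@@..@@..@@..@@
@.@.@.@.@.@.@.@
@@@@@@@@@@@@@@@@
@...............@
@@..............@@
@.@.............@.@
@@@@............@@@@
@...@...........@...@
@@..@@..........@@..@@
@.@.@.@.........@.@.@.@
@@@@@@@@........@@@@@@@@
@.......@.......@.......@
@@......@@......@@......@@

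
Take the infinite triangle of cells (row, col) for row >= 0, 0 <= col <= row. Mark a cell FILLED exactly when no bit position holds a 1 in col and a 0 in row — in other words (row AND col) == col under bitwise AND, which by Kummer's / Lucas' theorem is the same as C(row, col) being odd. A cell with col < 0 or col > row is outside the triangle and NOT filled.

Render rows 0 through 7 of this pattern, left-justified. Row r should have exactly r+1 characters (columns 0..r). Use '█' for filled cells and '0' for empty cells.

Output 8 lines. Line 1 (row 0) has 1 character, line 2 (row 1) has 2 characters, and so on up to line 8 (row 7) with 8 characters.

r0=0: █
r1=1: ██
r2=10: █0█
r3=11: ████
r4=100: █000█
r5=101: ██00██
r6=110: █0█0█0█
r7=111: ████████

Answer: █
██
█0█
████
█000█
██00██
█0█0█0█
████████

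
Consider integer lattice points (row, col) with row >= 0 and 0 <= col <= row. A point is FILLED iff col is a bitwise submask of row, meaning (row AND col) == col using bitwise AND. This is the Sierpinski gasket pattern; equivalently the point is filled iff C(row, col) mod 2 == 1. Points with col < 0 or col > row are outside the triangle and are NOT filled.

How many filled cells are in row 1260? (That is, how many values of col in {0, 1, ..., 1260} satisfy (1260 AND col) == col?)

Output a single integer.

1260 in binary = 10011101100
popcount(1260) = number of 1-bits in 10011101100 = 6
A col c satisfies (1260 AND c) == c iff every set bit of c is also set in 1260; each of the 6 set bits of 1260 can independently be on or off in c.
count = 2^6 = 64

Answer: 64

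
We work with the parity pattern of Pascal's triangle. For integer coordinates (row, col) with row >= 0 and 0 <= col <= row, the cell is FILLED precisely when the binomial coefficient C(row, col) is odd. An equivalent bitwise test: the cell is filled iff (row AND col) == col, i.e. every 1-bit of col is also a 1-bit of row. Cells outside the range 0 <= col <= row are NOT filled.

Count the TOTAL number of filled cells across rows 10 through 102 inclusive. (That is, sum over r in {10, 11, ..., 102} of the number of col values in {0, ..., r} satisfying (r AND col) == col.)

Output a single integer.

r10=1010 pc2: +4 =4
r11=1011 pc3: +8 =12
r12=1100 pc2: +4 =16
r13=1101 pc3: +8 =24
r14=1110 pc3: +8 =32
r15=1111 pc4: +16 =48
r16=10000 pc1: +2 =50
r17=10001 pc2: +4 =54
r18=10010 pc2: +4 =58
r19=10011 pc3: +8 =66
r20=10100 pc2: +4 =70
r21=10101 pc3: +8 =78
r22=10110 pc3: +8 =86
r23=10111 pc4: +16 =102
r24=11000 pc2: +4 =106
r25=11001 pc3: +8 =114
r26=11010 pc3: +8 =122
r27=11011 pc4: +16 =138
r28=11100 pc3: +8 =146
r29=11101 pc4: +16 =162
r30=11110 pc4: +16 =178
r31=11111 pc5: +32 =210
r32=100000 pc1: +2 =212
r33=100001 pc2: +4 =216
r34=100010 pc2: +4 =220
r35=100011 pc3: +8 =228
r36=100100 pc2: +4 =232
r37=100101 pc3: +8 =240
r38=100110 pc3: +8 =248
r39=100111 pc4: +16 =264
r40=101000 pc2: +4 =268
r41=101001 pc3: +8 =276
r42=101010 pc3: +8 =284
r43=101011 pc4: +16 =300
r44=101100 pc3: +8 =308
r45=101101 pc4: +16 =324
r46=101110 pc4: +16 =340
r47=101111 pc5: +32 =372
r48=110000 pc2: +4 =376
r49=110001 pc3: +8 =384
r50=110010 pc3: +8 =392
r51=110011 pc4: +16 =408
r52=110100 pc3: +8 =416
r53=110101 pc4: +16 =432
r54=110110 pc4: +16 =448
r55=110111 pc5: +32 =480
r56=111000 pc3: +8 =488
r57=111001 pc4: +16 =504
r58=111010 pc4: +16 =520
r59=111011 pc5: +32 =552
r60=111100 pc4: +16 =568
r61=111101 pc5: +32 =600
r62=111110 pc5: +32 =632
r63=111111 pc6: +64 =696
r64=1000000 pc1: +2 =698
r65=1000001 pc2: +4 =702
r66=1000010 pc2: +4 =706
r67=1000011 pc3: +8 =714
r68=1000100 pc2: +4 =718
r69=1000101 pc3: +8 =726
r70=1000110 pc3: +8 =734
r71=1000111 pc4: +16 =750
r72=1001000 pc2: +4 =754
r73=1001001 pc3: +8 =762
r74=1001010 pc3: +8 =770
r75=1001011 pc4: +16 =786
r76=1001100 pc3: +8 =794
r77=1001101 pc4: +16 =810
r78=1001110 pc4: +16 =826
r79=1001111 pc5: +32 =858
r80=1010000 pc2: +4 =862
r81=1010001 pc3: +8 =870
r82=1010010 pc3: +8 =878
r83=1010011 pc4: +16 =894
r84=1010100 pc3: +8 =902
r85=1010101 pc4: +16 =918
r86=1010110 pc4: +16 =934
r87=1010111 pc5: +32 =966
r88=1011000 pc3: +8 =974
r89=1011001 pc4: +16 =990
r90=1011010 pc4: +16 =1006
r91=1011011 pc5: +32 =1038
r92=1011100 pc4: +16 =1054
r93=1011101 pc5: +32 =1086
r94=1011110 pc5: +32 =1118
r95=1011111 pc6: +64 =1182
r96=1100000 pc2: +4 =1186
r97=1100001 pc3: +8 =1194
r98=1100010 pc3: +8 =1202
r99=1100011 pc4: +16 =1218
r100=1100100 pc3: +8 =1226
r101=1100101 pc4: +16 =1242
r102=1100110 pc4: +16 =1258

Answer: 1258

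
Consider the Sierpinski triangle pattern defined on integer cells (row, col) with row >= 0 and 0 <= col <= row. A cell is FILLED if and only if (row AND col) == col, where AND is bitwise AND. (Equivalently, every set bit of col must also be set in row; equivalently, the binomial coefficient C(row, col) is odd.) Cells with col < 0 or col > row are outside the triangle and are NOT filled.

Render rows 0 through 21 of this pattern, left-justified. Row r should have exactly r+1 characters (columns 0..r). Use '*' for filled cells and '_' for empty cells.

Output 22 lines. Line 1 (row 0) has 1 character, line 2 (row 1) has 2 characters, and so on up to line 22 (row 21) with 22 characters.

Answer: *
**
*_*
****
*___*
**__**
*_*_*_*
********
*_______*
**______**
*_*_____*_*
****____****
*___*___*___*
**__**__**__**
*_*_*_*_*_*_*_*
****************
*_______________*
**______________**
*_*_____________*_*
****____________****
*___*___________*___*
**__**__________**__**

Derivation:
r0=0: *
r1=1: **
r2=10: *_*
r3=11: ****
r4=100: *___*
r5=101: **__**
r6=110: *_*_*_*
r7=111: ********
r8=1000: *_______*
r9=1001: **______**
r10=1010: *_*_____*_*
r11=1011: ****____****
r12=1100: *___*___*___*
r13=1101: **__**__**__**
r14=1110: *_*_*_*_*_*_*_*
r15=1111: ****************
r16=10000: *_______________*
r17=10001: **______________**
r18=10010: *_*_____________*_*
r19=10011: ****____________****
r20=10100: *___*___________*___*
r21=10101: **__**__________**__**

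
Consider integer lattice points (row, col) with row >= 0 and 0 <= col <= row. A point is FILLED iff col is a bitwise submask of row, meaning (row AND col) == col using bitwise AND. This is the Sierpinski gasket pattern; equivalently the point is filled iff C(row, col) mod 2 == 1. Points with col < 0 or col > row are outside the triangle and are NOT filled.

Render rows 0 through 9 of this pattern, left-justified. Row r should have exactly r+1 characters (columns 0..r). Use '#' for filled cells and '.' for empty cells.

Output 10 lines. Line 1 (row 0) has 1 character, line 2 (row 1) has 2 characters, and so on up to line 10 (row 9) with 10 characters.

Answer: #
##
#.#
####
#...#
##..##
#.#.#.#
########
#.......#
##......##

Derivation:
r0=0: #
r1=1: ##
r2=10: #.#
r3=11: ####
r4=100: #...#
r5=101: ##..##
r6=110: #.#.#.#
r7=111: ########
r8=1000: #.......#
r9=1001: ##......##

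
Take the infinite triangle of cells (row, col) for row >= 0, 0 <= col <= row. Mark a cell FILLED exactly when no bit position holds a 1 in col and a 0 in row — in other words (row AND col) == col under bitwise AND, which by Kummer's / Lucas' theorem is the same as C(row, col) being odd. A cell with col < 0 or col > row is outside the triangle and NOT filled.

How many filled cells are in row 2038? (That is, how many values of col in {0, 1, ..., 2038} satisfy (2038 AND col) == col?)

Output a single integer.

Answer: 512

Derivation:
2038 in binary = 11111110110
popcount(2038) = number of 1-bits in 11111110110 = 9
A col c satisfies (2038 AND c) == c iff every set bit of c is also set in 2038; each of the 9 set bits of 2038 can independently be on or off in c.
count = 2^9 = 512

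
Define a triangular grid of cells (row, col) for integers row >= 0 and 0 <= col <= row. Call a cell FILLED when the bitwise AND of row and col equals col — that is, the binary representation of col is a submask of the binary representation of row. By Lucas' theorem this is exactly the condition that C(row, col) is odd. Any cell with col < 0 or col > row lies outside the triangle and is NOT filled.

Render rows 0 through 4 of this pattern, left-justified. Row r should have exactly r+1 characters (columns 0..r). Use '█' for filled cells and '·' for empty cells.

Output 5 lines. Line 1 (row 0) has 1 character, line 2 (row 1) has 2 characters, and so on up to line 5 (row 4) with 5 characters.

Answer: █
██
█·█
████
█···█

Derivation:
r0=0: █
r1=1: ██
r2=10: █·█
r3=11: ████
r4=100: █···█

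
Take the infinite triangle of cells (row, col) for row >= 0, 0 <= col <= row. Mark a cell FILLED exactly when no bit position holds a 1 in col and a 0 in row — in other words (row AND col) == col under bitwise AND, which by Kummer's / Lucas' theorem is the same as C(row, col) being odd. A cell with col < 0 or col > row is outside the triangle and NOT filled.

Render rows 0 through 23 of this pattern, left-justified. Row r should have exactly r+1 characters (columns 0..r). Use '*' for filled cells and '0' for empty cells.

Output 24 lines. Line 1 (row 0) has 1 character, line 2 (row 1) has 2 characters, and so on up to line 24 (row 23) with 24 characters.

Answer: *
**
*0*
****
*000*
**00**
*0*0*0*
********
*0000000*
**000000**
*0*00000*0*
****0000****
*000*000*000*
**00**00**00**
*0*0*0*0*0*0*0*
****************
*000000000000000*
**00000000000000**
*0*0000000000000*0*
****000000000000****
*000*00000000000*000*
**00**0000000000**00**
*0*0*0*000000000*0*0*0*
********00000000********

Derivation:
r0=0: *
r1=1: **
r2=10: *0*
r3=11: ****
r4=100: *000*
r5=101: **00**
r6=110: *0*0*0*
r7=111: ********
r8=1000: *0000000*
r9=1001: **000000**
r10=1010: *0*00000*0*
r11=1011: ****0000****
r12=1100: *000*000*000*
r13=1101: **00**00**00**
r14=1110: *0*0*0*0*0*0*0*
r15=1111: ****************
r16=10000: *000000000000000*
r17=10001: **00000000000000**
r18=10010: *0*0000000000000*0*
r19=10011: ****000000000000****
r20=10100: *000*00000000000*000*
r21=10101: **00**0000000000**00**
r22=10110: *0*0*0*000000000*0*0*0*
r23=10111: ********00000000********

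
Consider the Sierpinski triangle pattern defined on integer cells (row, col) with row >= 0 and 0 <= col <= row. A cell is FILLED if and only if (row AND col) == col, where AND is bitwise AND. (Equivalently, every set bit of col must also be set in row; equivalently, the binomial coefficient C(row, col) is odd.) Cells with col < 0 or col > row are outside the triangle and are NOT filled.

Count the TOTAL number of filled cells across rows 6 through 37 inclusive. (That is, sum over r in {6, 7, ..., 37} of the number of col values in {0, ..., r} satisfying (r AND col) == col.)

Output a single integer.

r6=110 pc2: +4 =4
r7=111 pc3: +8 =12
r8=1000 pc1: +2 =14
r9=1001 pc2: +4 =18
r10=1010 pc2: +4 =22
r11=1011 pc3: +8 =30
r12=1100 pc2: +4 =34
r13=1101 pc3: +8 =42
r14=1110 pc3: +8 =50
r15=1111 pc4: +16 =66
r16=10000 pc1: +2 =68
r17=10001 pc2: +4 =72
r18=10010 pc2: +4 =76
r19=10011 pc3: +8 =84
r20=10100 pc2: +4 =88
r21=10101 pc3: +8 =96
r22=10110 pc3: +8 =104
r23=10111 pc4: +16 =120
r24=11000 pc2: +4 =124
r25=11001 pc3: +8 =132
r26=11010 pc3: +8 =140
r27=11011 pc4: +16 =156
r28=11100 pc3: +8 =164
r29=11101 pc4: +16 =180
r30=11110 pc4: +16 =196
r31=11111 pc5: +32 =228
r32=100000 pc1: +2 =230
r33=100001 pc2: +4 =234
r34=100010 pc2: +4 =238
r35=100011 pc3: +8 =246
r36=100100 pc2: +4 =250
r37=100101 pc3: +8 =258

Answer: 258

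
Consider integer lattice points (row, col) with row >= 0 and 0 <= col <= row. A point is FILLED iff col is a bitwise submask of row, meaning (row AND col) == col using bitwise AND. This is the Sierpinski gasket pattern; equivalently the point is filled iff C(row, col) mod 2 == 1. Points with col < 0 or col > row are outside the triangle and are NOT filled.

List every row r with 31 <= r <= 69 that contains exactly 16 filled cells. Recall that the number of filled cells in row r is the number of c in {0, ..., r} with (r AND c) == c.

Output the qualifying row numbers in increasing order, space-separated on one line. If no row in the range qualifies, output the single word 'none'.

Row r has 2^popcount(r) filled cells, so we need popcount(r) = log2(16) = 4.
Scan r = 31..69 and keep those with exactly 4 one-bits:
r=31=11111 popcount=5 -> skip
r=32=100000 popcount=1 -> skip
r=33=100001 popcount=2 -> skip
r=34=100010 popcount=2 -> skip
r=35=100011 popcount=3 -> skip
r=36=100100 popcount=2 -> skip
r=37=100101 popcount=3 -> skip
r=38=100110 popcount=3 -> skip
r=39=100111 popcount=4 -> KEEP
r=40=101000 popcount=2 -> skip
r=41=101001 popcount=3 -> skip
r=42=101010 popcount=3 -> skip
r=43=101011 popcount=4 -> KEEP
r=44=101100 popcount=3 -> skip
r=45=101101 popcount=4 -> KEEP
r=46=101110 popcount=4 -> KEEP
r=47=101111 popcount=5 -> skip
r=48=110000 popcount=2 -> skip
r=49=110001 popcount=3 -> skip
r=50=110010 popcount=3 -> skip
r=51=110011 popcount=4 -> KEEP
r=52=110100 popcount=3 -> skip
r=53=110101 popcount=4 -> KEEP
r=54=110110 popcount=4 -> KEEP
r=55=110111 popcount=5 -> skip
r=56=111000 popcount=3 -> skip
r=57=111001 popcount=4 -> KEEP
r=58=111010 popcount=4 -> KEEP
r=59=111011 popcount=5 -> skip
r=60=111100 popcount=4 -> KEEP
r=61=111101 popcount=5 -> skip
r=62=111110 popcount=5 -> skip
r=63=111111 popcount=6 -> skip
r=64=1000000 popcount=1 -> skip
r=65=1000001 popcount=2 -> skip
r=66=1000010 popcount=2 -> skip
r=67=1000011 popcount=3 -> skip
r=68=1000100 popcount=2 -> skip
r=69=1000101 popcount=3 -> skip
Kept rows: 39 43 45 46 51 53 54 57 58 60

Answer: 39 43 45 46 51 53 54 57 58 60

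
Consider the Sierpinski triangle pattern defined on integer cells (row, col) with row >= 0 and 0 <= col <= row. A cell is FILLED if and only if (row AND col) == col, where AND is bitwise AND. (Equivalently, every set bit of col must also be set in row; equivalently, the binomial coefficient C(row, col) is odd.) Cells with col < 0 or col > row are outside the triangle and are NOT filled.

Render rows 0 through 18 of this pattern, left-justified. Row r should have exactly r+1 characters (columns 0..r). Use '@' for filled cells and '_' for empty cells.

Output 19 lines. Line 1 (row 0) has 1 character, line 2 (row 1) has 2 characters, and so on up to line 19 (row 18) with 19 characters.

r0=0: @
r1=1: @@
r2=10: @_@
r3=11: @@@@
r4=100: @___@
r5=101: @@__@@
r6=110: @_@_@_@
r7=111: @@@@@@@@
r8=1000: @_______@
r9=1001: @@______@@
r10=1010: @_@_____@_@
r11=1011: @@@@____@@@@
r12=1100: @___@___@___@
r13=1101: @@__@@__@@__@@
r14=1110: @_@_@_@_@_@_@_@
r15=1111: @@@@@@@@@@@@@@@@
r16=10000: @_______________@
r17=10001: @@______________@@
r18=10010: @_@_____________@_@

Answer: @
@@
@_@
@@@@
@___@
@@__@@
@_@_@_@
@@@@@@@@
@_______@
@@______@@
@_@_____@_@
@@@@____@@@@
@___@___@___@
@@__@@__@@__@@
@_@_@_@_@_@_@_@
@@@@@@@@@@@@@@@@
@_______________@
@@______________@@
@_@_____________@_@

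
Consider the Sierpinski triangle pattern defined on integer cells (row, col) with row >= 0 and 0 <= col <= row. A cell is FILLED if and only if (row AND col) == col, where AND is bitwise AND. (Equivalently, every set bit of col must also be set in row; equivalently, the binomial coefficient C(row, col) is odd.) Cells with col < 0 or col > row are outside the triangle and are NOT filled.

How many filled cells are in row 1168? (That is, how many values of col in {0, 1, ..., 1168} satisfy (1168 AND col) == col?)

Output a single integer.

Answer: 8

Derivation:
1168 in binary = 10010010000
popcount(1168) = number of 1-bits in 10010010000 = 3
A col c satisfies (1168 AND c) == c iff every set bit of c is also set in 1168; each of the 3 set bits of 1168 can independently be on or off in c.
count = 2^3 = 8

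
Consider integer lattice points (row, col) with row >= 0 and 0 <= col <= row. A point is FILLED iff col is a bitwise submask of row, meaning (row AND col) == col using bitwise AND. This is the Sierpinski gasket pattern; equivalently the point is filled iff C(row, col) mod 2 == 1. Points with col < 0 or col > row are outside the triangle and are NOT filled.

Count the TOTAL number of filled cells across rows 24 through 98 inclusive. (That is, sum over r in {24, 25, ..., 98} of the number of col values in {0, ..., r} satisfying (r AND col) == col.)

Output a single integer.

r24=11000 pc2: +4 =4
r25=11001 pc3: +8 =12
r26=11010 pc3: +8 =20
r27=11011 pc4: +16 =36
r28=11100 pc3: +8 =44
r29=11101 pc4: +16 =60
r30=11110 pc4: +16 =76
r31=11111 pc5: +32 =108
r32=100000 pc1: +2 =110
r33=100001 pc2: +4 =114
r34=100010 pc2: +4 =118
r35=100011 pc3: +8 =126
r36=100100 pc2: +4 =130
r37=100101 pc3: +8 =138
r38=100110 pc3: +8 =146
r39=100111 pc4: +16 =162
r40=101000 pc2: +4 =166
r41=101001 pc3: +8 =174
r42=101010 pc3: +8 =182
r43=101011 pc4: +16 =198
r44=101100 pc3: +8 =206
r45=101101 pc4: +16 =222
r46=101110 pc4: +16 =238
r47=101111 pc5: +32 =270
r48=110000 pc2: +4 =274
r49=110001 pc3: +8 =282
r50=110010 pc3: +8 =290
r51=110011 pc4: +16 =306
r52=110100 pc3: +8 =314
r53=110101 pc4: +16 =330
r54=110110 pc4: +16 =346
r55=110111 pc5: +32 =378
r56=111000 pc3: +8 =386
r57=111001 pc4: +16 =402
r58=111010 pc4: +16 =418
r59=111011 pc5: +32 =450
r60=111100 pc4: +16 =466
r61=111101 pc5: +32 =498
r62=111110 pc5: +32 =530
r63=111111 pc6: +64 =594
r64=1000000 pc1: +2 =596
r65=1000001 pc2: +4 =600
r66=1000010 pc2: +4 =604
r67=1000011 pc3: +8 =612
r68=1000100 pc2: +4 =616
r69=1000101 pc3: +8 =624
r70=1000110 pc3: +8 =632
r71=1000111 pc4: +16 =648
r72=1001000 pc2: +4 =652
r73=1001001 pc3: +8 =660
r74=1001010 pc3: +8 =668
r75=1001011 pc4: +16 =684
r76=1001100 pc3: +8 =692
r77=1001101 pc4: +16 =708
r78=1001110 pc4: +16 =724
r79=1001111 pc5: +32 =756
r80=1010000 pc2: +4 =760
r81=1010001 pc3: +8 =768
r82=1010010 pc3: +8 =776
r83=1010011 pc4: +16 =792
r84=1010100 pc3: +8 =800
r85=1010101 pc4: +16 =816
r86=1010110 pc4: +16 =832
r87=1010111 pc5: +32 =864
r88=1011000 pc3: +8 =872
r89=1011001 pc4: +16 =888
r90=1011010 pc4: +16 =904
r91=1011011 pc5: +32 =936
r92=1011100 pc4: +16 =952
r93=1011101 pc5: +32 =984
r94=1011110 pc5: +32 =1016
r95=1011111 pc6: +64 =1080
r96=1100000 pc2: +4 =1084
r97=1100001 pc3: +8 =1092
r98=1100010 pc3: +8 =1100

Answer: 1100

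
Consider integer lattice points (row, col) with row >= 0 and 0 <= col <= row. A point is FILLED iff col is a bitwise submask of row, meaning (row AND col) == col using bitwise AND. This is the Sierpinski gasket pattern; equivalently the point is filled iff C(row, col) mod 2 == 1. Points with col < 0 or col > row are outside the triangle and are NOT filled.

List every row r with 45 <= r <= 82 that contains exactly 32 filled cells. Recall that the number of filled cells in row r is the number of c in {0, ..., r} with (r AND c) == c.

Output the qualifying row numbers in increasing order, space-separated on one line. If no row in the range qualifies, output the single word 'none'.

Row r has 2^popcount(r) filled cells, so we need popcount(r) = log2(32) = 5.
Scan r = 45..82 and keep those with exactly 5 one-bits:
r=45=101101 popcount=4 -> skip
r=46=101110 popcount=4 -> skip
r=47=101111 popcount=5 -> KEEP
r=48=110000 popcount=2 -> skip
r=49=110001 popcount=3 -> skip
r=50=110010 popcount=3 -> skip
r=51=110011 popcount=4 -> skip
r=52=110100 popcount=3 -> skip
r=53=110101 popcount=4 -> skip
r=54=110110 popcount=4 -> skip
r=55=110111 popcount=5 -> KEEP
r=56=111000 popcount=3 -> skip
r=57=111001 popcount=4 -> skip
r=58=111010 popcount=4 -> skip
r=59=111011 popcount=5 -> KEEP
r=60=111100 popcount=4 -> skip
r=61=111101 popcount=5 -> KEEP
r=62=111110 popcount=5 -> KEEP
r=63=111111 popcount=6 -> skip
r=64=1000000 popcount=1 -> skip
r=65=1000001 popcount=2 -> skip
r=66=1000010 popcount=2 -> skip
r=67=1000011 popcount=3 -> skip
r=68=1000100 popcount=2 -> skip
r=69=1000101 popcount=3 -> skip
r=70=1000110 popcount=3 -> skip
r=71=1000111 popcount=4 -> skip
r=72=1001000 popcount=2 -> skip
r=73=1001001 popcount=3 -> skip
r=74=1001010 popcount=3 -> skip
r=75=1001011 popcount=4 -> skip
r=76=1001100 popcount=3 -> skip
r=77=1001101 popcount=4 -> skip
r=78=1001110 popcount=4 -> skip
r=79=1001111 popcount=5 -> KEEP
r=80=1010000 popcount=2 -> skip
r=81=1010001 popcount=3 -> skip
r=82=1010010 popcount=3 -> skip
Kept rows: 47 55 59 61 62 79

Answer: 47 55 59 61 62 79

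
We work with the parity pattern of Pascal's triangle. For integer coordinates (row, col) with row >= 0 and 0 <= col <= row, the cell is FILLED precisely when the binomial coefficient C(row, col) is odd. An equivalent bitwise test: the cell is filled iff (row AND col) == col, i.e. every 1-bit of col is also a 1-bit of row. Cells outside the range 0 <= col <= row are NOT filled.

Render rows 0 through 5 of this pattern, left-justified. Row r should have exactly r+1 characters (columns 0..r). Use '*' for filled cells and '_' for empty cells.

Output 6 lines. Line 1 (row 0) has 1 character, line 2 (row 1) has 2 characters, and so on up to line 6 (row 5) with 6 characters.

Answer: *
**
*_*
****
*___*
**__**

Derivation:
r0=0: *
r1=1: **
r2=10: *_*
r3=11: ****
r4=100: *___*
r5=101: **__**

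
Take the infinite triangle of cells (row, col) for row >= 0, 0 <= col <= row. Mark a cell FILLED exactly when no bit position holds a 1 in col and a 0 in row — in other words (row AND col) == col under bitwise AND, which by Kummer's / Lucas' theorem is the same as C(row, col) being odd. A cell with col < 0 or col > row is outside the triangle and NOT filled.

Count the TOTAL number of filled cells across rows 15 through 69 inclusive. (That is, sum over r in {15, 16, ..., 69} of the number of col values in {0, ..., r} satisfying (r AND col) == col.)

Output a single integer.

Answer: 694

Derivation:
r15=1111 pc4: +16 =16
r16=10000 pc1: +2 =18
r17=10001 pc2: +4 =22
r18=10010 pc2: +4 =26
r19=10011 pc3: +8 =34
r20=10100 pc2: +4 =38
r21=10101 pc3: +8 =46
r22=10110 pc3: +8 =54
r23=10111 pc4: +16 =70
r24=11000 pc2: +4 =74
r25=11001 pc3: +8 =82
r26=11010 pc3: +8 =90
r27=11011 pc4: +16 =106
r28=11100 pc3: +8 =114
r29=11101 pc4: +16 =130
r30=11110 pc4: +16 =146
r31=11111 pc5: +32 =178
r32=100000 pc1: +2 =180
r33=100001 pc2: +4 =184
r34=100010 pc2: +4 =188
r35=100011 pc3: +8 =196
r36=100100 pc2: +4 =200
r37=100101 pc3: +8 =208
r38=100110 pc3: +8 =216
r39=100111 pc4: +16 =232
r40=101000 pc2: +4 =236
r41=101001 pc3: +8 =244
r42=101010 pc3: +8 =252
r43=101011 pc4: +16 =268
r44=101100 pc3: +8 =276
r45=101101 pc4: +16 =292
r46=101110 pc4: +16 =308
r47=101111 pc5: +32 =340
r48=110000 pc2: +4 =344
r49=110001 pc3: +8 =352
r50=110010 pc3: +8 =360
r51=110011 pc4: +16 =376
r52=110100 pc3: +8 =384
r53=110101 pc4: +16 =400
r54=110110 pc4: +16 =416
r55=110111 pc5: +32 =448
r56=111000 pc3: +8 =456
r57=111001 pc4: +16 =472
r58=111010 pc4: +16 =488
r59=111011 pc5: +32 =520
r60=111100 pc4: +16 =536
r61=111101 pc5: +32 =568
r62=111110 pc5: +32 =600
r63=111111 pc6: +64 =664
r64=1000000 pc1: +2 =666
r65=1000001 pc2: +4 =670
r66=1000010 pc2: +4 =674
r67=1000011 pc3: +8 =682
r68=1000100 pc2: +4 =686
r69=1000101 pc3: +8 =694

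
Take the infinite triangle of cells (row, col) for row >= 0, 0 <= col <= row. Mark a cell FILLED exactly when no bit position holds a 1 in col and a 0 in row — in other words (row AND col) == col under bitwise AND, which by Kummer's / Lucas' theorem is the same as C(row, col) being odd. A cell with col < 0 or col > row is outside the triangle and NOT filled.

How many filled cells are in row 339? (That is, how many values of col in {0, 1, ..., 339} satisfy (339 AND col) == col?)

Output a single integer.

339 in binary = 101010011
popcount(339) = number of 1-bits in 101010011 = 5
A col c satisfies (339 AND c) == c iff every set bit of c is also set in 339; each of the 5 set bits of 339 can independently be on or off in c.
count = 2^5 = 32

Answer: 32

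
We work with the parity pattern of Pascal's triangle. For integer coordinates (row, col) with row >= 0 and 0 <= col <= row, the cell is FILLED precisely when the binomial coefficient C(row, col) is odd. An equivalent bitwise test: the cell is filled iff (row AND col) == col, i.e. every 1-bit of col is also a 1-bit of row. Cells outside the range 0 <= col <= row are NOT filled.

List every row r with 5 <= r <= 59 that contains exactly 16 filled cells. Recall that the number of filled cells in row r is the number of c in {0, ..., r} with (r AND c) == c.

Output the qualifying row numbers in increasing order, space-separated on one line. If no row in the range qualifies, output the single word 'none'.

Answer: 15 23 27 29 30 39 43 45 46 51 53 54 57 58

Derivation:
Row r has 2^popcount(r) filled cells, so we need popcount(r) = log2(16) = 4.
Scan r = 5..59 and keep those with exactly 4 one-bits:
r=5=101 popcount=2 -> skip
r=6=110 popcount=2 -> skip
r=7=111 popcount=3 -> skip
r=8=1000 popcount=1 -> skip
r=9=1001 popcount=2 -> skip
r=10=1010 popcount=2 -> skip
r=11=1011 popcount=3 -> skip
r=12=1100 popcount=2 -> skip
r=13=1101 popcount=3 -> skip
r=14=1110 popcount=3 -> skip
r=15=1111 popcount=4 -> KEEP
r=16=10000 popcount=1 -> skip
r=17=10001 popcount=2 -> skip
r=18=10010 popcount=2 -> skip
r=19=10011 popcount=3 -> skip
r=20=10100 popcount=2 -> skip
r=21=10101 popcount=3 -> skip
r=22=10110 popcount=3 -> skip
r=23=10111 popcount=4 -> KEEP
r=24=11000 popcount=2 -> skip
r=25=11001 popcount=3 -> skip
r=26=11010 popcount=3 -> skip
r=27=11011 popcount=4 -> KEEP
r=28=11100 popcount=3 -> skip
r=29=11101 popcount=4 -> KEEP
r=30=11110 popcount=4 -> KEEP
r=31=11111 popcount=5 -> skip
r=32=100000 popcount=1 -> skip
r=33=100001 popcount=2 -> skip
r=34=100010 popcount=2 -> skip
r=35=100011 popcount=3 -> skip
r=36=100100 popcount=2 -> skip
r=37=100101 popcount=3 -> skip
r=38=100110 popcount=3 -> skip
r=39=100111 popcount=4 -> KEEP
r=40=101000 popcount=2 -> skip
r=41=101001 popcount=3 -> skip
r=42=101010 popcount=3 -> skip
r=43=101011 popcount=4 -> KEEP
r=44=101100 popcount=3 -> skip
r=45=101101 popcount=4 -> KEEP
r=46=101110 popcount=4 -> KEEP
r=47=101111 popcount=5 -> skip
r=48=110000 popcount=2 -> skip
r=49=110001 popcount=3 -> skip
r=50=110010 popcount=3 -> skip
r=51=110011 popcount=4 -> KEEP
r=52=110100 popcount=3 -> skip
r=53=110101 popcount=4 -> KEEP
r=54=110110 popcount=4 -> KEEP
r=55=110111 popcount=5 -> skip
r=56=111000 popcount=3 -> skip
r=57=111001 popcount=4 -> KEEP
r=58=111010 popcount=4 -> KEEP
r=59=111011 popcount=5 -> skip
Kept rows: 15 23 27 29 30 39 43 45 46 51 53 54 57 58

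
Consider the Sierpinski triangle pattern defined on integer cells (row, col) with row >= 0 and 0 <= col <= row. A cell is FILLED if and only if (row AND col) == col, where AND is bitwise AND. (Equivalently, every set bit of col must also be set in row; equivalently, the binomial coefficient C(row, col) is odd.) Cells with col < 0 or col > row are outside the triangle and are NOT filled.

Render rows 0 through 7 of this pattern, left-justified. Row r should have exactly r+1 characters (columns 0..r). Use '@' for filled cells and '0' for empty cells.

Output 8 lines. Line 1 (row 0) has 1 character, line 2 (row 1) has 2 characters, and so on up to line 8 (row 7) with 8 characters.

r0=0: @
r1=1: @@
r2=10: @0@
r3=11: @@@@
r4=100: @000@
r5=101: @@00@@
r6=110: @0@0@0@
r7=111: @@@@@@@@

Answer: @
@@
@0@
@@@@
@000@
@@00@@
@0@0@0@
@@@@@@@@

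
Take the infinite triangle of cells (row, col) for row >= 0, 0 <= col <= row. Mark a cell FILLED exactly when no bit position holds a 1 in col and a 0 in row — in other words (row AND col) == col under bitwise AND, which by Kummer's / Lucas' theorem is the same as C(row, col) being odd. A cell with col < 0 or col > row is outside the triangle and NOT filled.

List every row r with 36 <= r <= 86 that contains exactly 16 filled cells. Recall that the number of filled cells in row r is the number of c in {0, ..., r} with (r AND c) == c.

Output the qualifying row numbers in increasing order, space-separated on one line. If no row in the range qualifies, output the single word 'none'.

Row r has 2^popcount(r) filled cells, so we need popcount(r) = log2(16) = 4.
Scan r = 36..86 and keep those with exactly 4 one-bits:
r=36=100100 popcount=2 -> skip
r=37=100101 popcount=3 -> skip
r=38=100110 popcount=3 -> skip
r=39=100111 popcount=4 -> KEEP
r=40=101000 popcount=2 -> skip
r=41=101001 popcount=3 -> skip
r=42=101010 popcount=3 -> skip
r=43=101011 popcount=4 -> KEEP
r=44=101100 popcount=3 -> skip
r=45=101101 popcount=4 -> KEEP
r=46=101110 popcount=4 -> KEEP
r=47=101111 popcount=5 -> skip
r=48=110000 popcount=2 -> skip
r=49=110001 popcount=3 -> skip
r=50=110010 popcount=3 -> skip
r=51=110011 popcount=4 -> KEEP
r=52=110100 popcount=3 -> skip
r=53=110101 popcount=4 -> KEEP
r=54=110110 popcount=4 -> KEEP
r=55=110111 popcount=5 -> skip
r=56=111000 popcount=3 -> skip
r=57=111001 popcount=4 -> KEEP
r=58=111010 popcount=4 -> KEEP
r=59=111011 popcount=5 -> skip
r=60=111100 popcount=4 -> KEEP
r=61=111101 popcount=5 -> skip
r=62=111110 popcount=5 -> skip
r=63=111111 popcount=6 -> skip
r=64=1000000 popcount=1 -> skip
r=65=1000001 popcount=2 -> skip
r=66=1000010 popcount=2 -> skip
r=67=1000011 popcount=3 -> skip
r=68=1000100 popcount=2 -> skip
r=69=1000101 popcount=3 -> skip
r=70=1000110 popcount=3 -> skip
r=71=1000111 popcount=4 -> KEEP
r=72=1001000 popcount=2 -> skip
r=73=1001001 popcount=3 -> skip
r=74=1001010 popcount=3 -> skip
r=75=1001011 popcount=4 -> KEEP
r=76=1001100 popcount=3 -> skip
r=77=1001101 popcount=4 -> KEEP
r=78=1001110 popcount=4 -> KEEP
r=79=1001111 popcount=5 -> skip
r=80=1010000 popcount=2 -> skip
r=81=1010001 popcount=3 -> skip
r=82=1010010 popcount=3 -> skip
r=83=1010011 popcount=4 -> KEEP
r=84=1010100 popcount=3 -> skip
r=85=1010101 popcount=4 -> KEEP
r=86=1010110 popcount=4 -> KEEP
Kept rows: 39 43 45 46 51 53 54 57 58 60 71 75 77 78 83 85 86

Answer: 39 43 45 46 51 53 54 57 58 60 71 75 77 78 83 85 86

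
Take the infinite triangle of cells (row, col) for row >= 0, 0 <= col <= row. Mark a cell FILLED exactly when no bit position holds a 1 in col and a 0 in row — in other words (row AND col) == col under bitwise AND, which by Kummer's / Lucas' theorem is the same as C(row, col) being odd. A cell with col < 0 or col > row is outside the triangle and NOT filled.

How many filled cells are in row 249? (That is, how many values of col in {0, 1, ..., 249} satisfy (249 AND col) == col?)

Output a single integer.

249 in binary = 11111001
popcount(249) = number of 1-bits in 11111001 = 6
A col c satisfies (249 AND c) == c iff every set bit of c is also set in 249; each of the 6 set bits of 249 can independently be on or off in c.
count = 2^6 = 64

Answer: 64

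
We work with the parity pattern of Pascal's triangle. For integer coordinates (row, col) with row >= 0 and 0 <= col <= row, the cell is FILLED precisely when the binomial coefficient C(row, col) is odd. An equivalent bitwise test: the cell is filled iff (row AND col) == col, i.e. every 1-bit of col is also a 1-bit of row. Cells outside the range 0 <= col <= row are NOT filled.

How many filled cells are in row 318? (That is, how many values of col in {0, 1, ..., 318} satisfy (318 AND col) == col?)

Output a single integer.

Answer: 64

Derivation:
318 in binary = 100111110
popcount(318) = number of 1-bits in 100111110 = 6
A col c satisfies (318 AND c) == c iff every set bit of c is also set in 318; each of the 6 set bits of 318 can independently be on or off in c.
count = 2^6 = 64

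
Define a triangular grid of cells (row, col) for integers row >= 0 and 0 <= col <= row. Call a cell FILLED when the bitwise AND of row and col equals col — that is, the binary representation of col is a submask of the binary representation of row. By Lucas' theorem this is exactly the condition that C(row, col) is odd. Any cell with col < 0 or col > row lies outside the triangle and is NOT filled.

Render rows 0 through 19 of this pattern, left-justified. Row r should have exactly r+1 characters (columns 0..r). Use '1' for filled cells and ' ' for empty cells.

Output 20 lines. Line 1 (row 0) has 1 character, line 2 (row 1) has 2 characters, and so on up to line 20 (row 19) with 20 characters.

Answer: 1
11
1 1
1111
1   1
11  11
1 1 1 1
11111111
1       1
11      11
1 1     1 1
1111    1111
1   1   1   1
11  11  11  11
1 1 1 1 1 1 1 1
1111111111111111
1               1
11              11
1 1             1 1
1111            1111

Derivation:
r0=0: 1
r1=1: 11
r2=10: 1 1
r3=11: 1111
r4=100: 1   1
r5=101: 11  11
r6=110: 1 1 1 1
r7=111: 11111111
r8=1000: 1       1
r9=1001: 11      11
r10=1010: 1 1     1 1
r11=1011: 1111    1111
r12=1100: 1   1   1   1
r13=1101: 11  11  11  11
r14=1110: 1 1 1 1 1 1 1 1
r15=1111: 1111111111111111
r16=10000: 1               1
r17=10001: 11              11
r18=10010: 1 1             1 1
r19=10011: 1111            1111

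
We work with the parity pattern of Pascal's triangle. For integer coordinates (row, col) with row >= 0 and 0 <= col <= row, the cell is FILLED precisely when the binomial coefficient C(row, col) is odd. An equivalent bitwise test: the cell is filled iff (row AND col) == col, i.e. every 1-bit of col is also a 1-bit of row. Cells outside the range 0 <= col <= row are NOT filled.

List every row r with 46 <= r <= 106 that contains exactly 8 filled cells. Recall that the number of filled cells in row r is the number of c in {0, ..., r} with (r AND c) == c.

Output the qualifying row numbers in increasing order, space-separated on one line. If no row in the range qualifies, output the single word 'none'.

Answer: 49 50 52 56 67 69 70 73 74 76 81 82 84 88 97 98 100 104

Derivation:
Row r has 2^popcount(r) filled cells, so we need popcount(r) = log2(8) = 3.
Scan r = 46..106 and keep those with exactly 3 one-bits:
r=46=101110 popcount=4 -> skip
r=47=101111 popcount=5 -> skip
r=48=110000 popcount=2 -> skip
r=49=110001 popcount=3 -> KEEP
r=50=110010 popcount=3 -> KEEP
r=51=110011 popcount=4 -> skip
r=52=110100 popcount=3 -> KEEP
r=53=110101 popcount=4 -> skip
r=54=110110 popcount=4 -> skip
r=55=110111 popcount=5 -> skip
r=56=111000 popcount=3 -> KEEP
r=57=111001 popcount=4 -> skip
r=58=111010 popcount=4 -> skip
r=59=111011 popcount=5 -> skip
r=60=111100 popcount=4 -> skip
r=61=111101 popcount=5 -> skip
r=62=111110 popcount=5 -> skip
r=63=111111 popcount=6 -> skip
r=64=1000000 popcount=1 -> skip
r=65=1000001 popcount=2 -> skip
r=66=1000010 popcount=2 -> skip
r=67=1000011 popcount=3 -> KEEP
r=68=1000100 popcount=2 -> skip
r=69=1000101 popcount=3 -> KEEP
r=70=1000110 popcount=3 -> KEEP
r=71=1000111 popcount=4 -> skip
r=72=1001000 popcount=2 -> skip
r=73=1001001 popcount=3 -> KEEP
r=74=1001010 popcount=3 -> KEEP
r=75=1001011 popcount=4 -> skip
r=76=1001100 popcount=3 -> KEEP
r=77=1001101 popcount=4 -> skip
r=78=1001110 popcount=4 -> skip
r=79=1001111 popcount=5 -> skip
r=80=1010000 popcount=2 -> skip
r=81=1010001 popcount=3 -> KEEP
r=82=1010010 popcount=3 -> KEEP
r=83=1010011 popcount=4 -> skip
r=84=1010100 popcount=3 -> KEEP
r=85=1010101 popcount=4 -> skip
r=86=1010110 popcount=4 -> skip
r=87=1010111 popcount=5 -> skip
r=88=1011000 popcount=3 -> KEEP
r=89=1011001 popcount=4 -> skip
r=90=1011010 popcount=4 -> skip
r=91=1011011 popcount=5 -> skip
r=92=1011100 popcount=4 -> skip
r=93=1011101 popcount=5 -> skip
r=94=1011110 popcount=5 -> skip
r=95=1011111 popcount=6 -> skip
r=96=1100000 popcount=2 -> skip
r=97=1100001 popcount=3 -> KEEP
r=98=1100010 popcount=3 -> KEEP
r=99=1100011 popcount=4 -> skip
r=100=1100100 popcount=3 -> KEEP
r=101=1100101 popcount=4 -> skip
r=102=1100110 popcount=4 -> skip
r=103=1100111 popcount=5 -> skip
r=104=1101000 popcount=3 -> KEEP
r=105=1101001 popcount=4 -> skip
r=106=1101010 popcount=4 -> skip
Kept rows: 49 50 52 56 67 69 70 73 74 76 81 82 84 88 97 98 100 104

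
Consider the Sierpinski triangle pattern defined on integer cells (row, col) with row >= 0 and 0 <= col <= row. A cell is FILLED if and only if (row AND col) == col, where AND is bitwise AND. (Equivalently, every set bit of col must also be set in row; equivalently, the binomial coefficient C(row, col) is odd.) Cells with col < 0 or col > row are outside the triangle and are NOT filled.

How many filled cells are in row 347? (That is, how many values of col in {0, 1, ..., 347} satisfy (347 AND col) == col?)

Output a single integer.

Answer: 64

Derivation:
347 in binary = 101011011
popcount(347) = number of 1-bits in 101011011 = 6
A col c satisfies (347 AND c) == c iff every set bit of c is also set in 347; each of the 6 set bits of 347 can independently be on or off in c.
count = 2^6 = 64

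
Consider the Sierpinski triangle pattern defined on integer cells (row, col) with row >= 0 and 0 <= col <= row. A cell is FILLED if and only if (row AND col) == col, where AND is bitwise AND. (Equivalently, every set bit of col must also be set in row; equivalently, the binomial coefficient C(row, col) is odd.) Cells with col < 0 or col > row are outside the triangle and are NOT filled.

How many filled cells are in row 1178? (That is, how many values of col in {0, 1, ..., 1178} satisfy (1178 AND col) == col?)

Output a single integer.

1178 in binary = 10010011010
popcount(1178) = number of 1-bits in 10010011010 = 5
A col c satisfies (1178 AND c) == c iff every set bit of c is also set in 1178; each of the 5 set bits of 1178 can independently be on or off in c.
count = 2^5 = 32

Answer: 32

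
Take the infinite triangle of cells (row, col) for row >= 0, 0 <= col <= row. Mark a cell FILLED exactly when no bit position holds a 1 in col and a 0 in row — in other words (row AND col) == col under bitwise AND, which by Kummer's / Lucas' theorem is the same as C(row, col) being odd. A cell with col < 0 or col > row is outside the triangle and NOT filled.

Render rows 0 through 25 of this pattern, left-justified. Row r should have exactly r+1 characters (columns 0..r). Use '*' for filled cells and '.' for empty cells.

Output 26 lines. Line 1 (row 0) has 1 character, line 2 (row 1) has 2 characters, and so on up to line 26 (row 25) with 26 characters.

r0=0: *
r1=1: **
r2=10: *.*
r3=11: ****
r4=100: *...*
r5=101: **..**
r6=110: *.*.*.*
r7=111: ********
r8=1000: *.......*
r9=1001: **......**
r10=1010: *.*.....*.*
r11=1011: ****....****
r12=1100: *...*...*...*
r13=1101: **..**..**..**
r14=1110: *.*.*.*.*.*.*.*
r15=1111: ****************
r16=10000: *...............*
r17=10001: **..............**
r18=10010: *.*.............*.*
r19=10011: ****............****
r20=10100: *...*...........*...*
r21=10101: **..**..........**..**
r22=10110: *.*.*.*.........*.*.*.*
r23=10111: ********........********
r24=11000: *.......*.......*.......*
r25=11001: **......**......**......**

Answer: *
**
*.*
****
*...*
**..**
*.*.*.*
********
*.......*
**......**
*.*.....*.*
****....****
*...*...*...*
**..**..**..**
*.*.*.*.*.*.*.*
****************
*...............*
**..............**
*.*.............*.*
****............****
*...*...........*...*
**..**..........**..**
*.*.*.*.........*.*.*.*
********........********
*.......*.......*.......*
**......**......**......**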